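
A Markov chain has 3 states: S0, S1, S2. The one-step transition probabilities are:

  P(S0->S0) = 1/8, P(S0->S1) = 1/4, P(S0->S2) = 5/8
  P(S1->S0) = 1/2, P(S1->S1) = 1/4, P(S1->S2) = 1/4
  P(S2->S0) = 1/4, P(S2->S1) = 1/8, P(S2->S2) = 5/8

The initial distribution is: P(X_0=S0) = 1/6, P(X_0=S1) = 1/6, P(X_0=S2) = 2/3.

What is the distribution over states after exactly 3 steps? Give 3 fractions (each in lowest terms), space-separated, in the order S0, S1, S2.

Propagating the distribution step by step (d_{t+1} = d_t * P):
d_0 = (S0=1/6, S1=1/6, S2=2/3)
  d_1[S0] = 1/6*1/8 + 1/6*1/2 + 2/3*1/4 = 13/48
  d_1[S1] = 1/6*1/4 + 1/6*1/4 + 2/3*1/8 = 1/6
  d_1[S2] = 1/6*5/8 + 1/6*1/4 + 2/3*5/8 = 9/16
d_1 = (S0=13/48, S1=1/6, S2=9/16)
  d_2[S0] = 13/48*1/8 + 1/6*1/2 + 9/16*1/4 = 33/128
  d_2[S1] = 13/48*1/4 + 1/6*1/4 + 9/16*1/8 = 23/128
  d_2[S2] = 13/48*5/8 + 1/6*1/4 + 9/16*5/8 = 9/16
d_2 = (S0=33/128, S1=23/128, S2=9/16)
  d_3[S0] = 33/128*1/8 + 23/128*1/2 + 9/16*1/4 = 269/1024
  d_3[S1] = 33/128*1/4 + 23/128*1/4 + 9/16*1/8 = 23/128
  d_3[S2] = 33/128*5/8 + 23/128*1/4 + 9/16*5/8 = 571/1024
d_3 = (S0=269/1024, S1=23/128, S2=571/1024)

Answer: 269/1024 23/128 571/1024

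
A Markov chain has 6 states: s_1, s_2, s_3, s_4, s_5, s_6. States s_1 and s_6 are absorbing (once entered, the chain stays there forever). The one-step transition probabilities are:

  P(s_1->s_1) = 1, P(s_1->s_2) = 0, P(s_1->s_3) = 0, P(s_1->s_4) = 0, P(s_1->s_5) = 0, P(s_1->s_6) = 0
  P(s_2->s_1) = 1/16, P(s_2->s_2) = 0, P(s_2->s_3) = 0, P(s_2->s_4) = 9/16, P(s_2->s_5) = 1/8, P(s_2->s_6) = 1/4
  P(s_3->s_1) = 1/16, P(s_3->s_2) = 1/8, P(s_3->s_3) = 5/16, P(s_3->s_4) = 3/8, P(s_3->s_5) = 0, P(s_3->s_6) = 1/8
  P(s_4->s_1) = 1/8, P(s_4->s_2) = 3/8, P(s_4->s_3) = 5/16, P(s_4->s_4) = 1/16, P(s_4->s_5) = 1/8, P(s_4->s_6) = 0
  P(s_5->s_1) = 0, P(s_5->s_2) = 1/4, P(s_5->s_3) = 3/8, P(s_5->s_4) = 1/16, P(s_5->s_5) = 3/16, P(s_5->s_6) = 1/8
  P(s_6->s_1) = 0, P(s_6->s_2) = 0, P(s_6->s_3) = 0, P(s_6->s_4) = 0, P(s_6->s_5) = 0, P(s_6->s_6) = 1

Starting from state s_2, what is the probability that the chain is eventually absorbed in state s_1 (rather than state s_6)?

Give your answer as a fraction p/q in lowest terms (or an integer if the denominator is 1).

Let a_i = P(absorbed in s_1 | start in state i).
Boundary conditions: a_s_1 = 1, a_s_6 = 0.
For each transient state i, a_i = sum_j P(i->j) * a_j:
  a_s_2 = 1/16*a_s_1 + 0*a_s_2 + 0*a_s_3 + 9/16*a_s_4 + 1/8*a_s_5 + 1/4*a_s_6
  a_s_3 = 1/16*a_s_1 + 1/8*a_s_2 + 5/16*a_s_3 + 3/8*a_s_4 + 0*a_s_5 + 1/8*a_s_6
  a_s_4 = 1/8*a_s_1 + 3/8*a_s_2 + 5/16*a_s_3 + 1/16*a_s_4 + 1/8*a_s_5 + 0*a_s_6
  a_s_5 = 0*a_s_1 + 1/4*a_s_2 + 3/8*a_s_3 + 1/16*a_s_4 + 3/16*a_s_5 + 1/8*a_s_6

Substituting a_s_1 = 1 and a_s_6 = 0, rearrange to (I - Q) a = r where r[i] = P(i -> s_1):
  [1, 0, -9/16, -1/8] . (a_s_2, a_s_3, a_s_4, a_s_5) = 1/16
  [-1/8, 11/16, -3/8, 0] . (a_s_2, a_s_3, a_s_4, a_s_5) = 1/16
  [-3/8, -5/16, 15/16, -1/8] . (a_s_2, a_s_3, a_s_4, a_s_5) = 1/8
  [-1/4, -3/8, -1/16, 13/16] . (a_s_2, a_s_3, a_s_4, a_s_5) = 0

Solving yields:
  a_s_2 = 2653/7326
  a_s_3 = 1490/3663
  a_s_4 = 1679/3663
  a_s_5 = 1225/3663

Starting state is s_2, so the absorption probability is a_s_2 = 2653/7326.

Answer: 2653/7326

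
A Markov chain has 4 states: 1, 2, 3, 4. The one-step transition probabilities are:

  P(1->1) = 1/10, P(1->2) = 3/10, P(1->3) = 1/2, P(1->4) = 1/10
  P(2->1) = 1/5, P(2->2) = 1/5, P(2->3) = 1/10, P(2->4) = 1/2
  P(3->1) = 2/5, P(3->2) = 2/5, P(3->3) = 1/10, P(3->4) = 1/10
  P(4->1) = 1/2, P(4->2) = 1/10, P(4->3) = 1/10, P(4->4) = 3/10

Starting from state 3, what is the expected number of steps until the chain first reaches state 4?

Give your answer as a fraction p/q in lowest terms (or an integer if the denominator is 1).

Answer: 770/173

Derivation:
Let h_i = expected steps to first reach 4 from state i.
Boundary: h_4 = 0.
First-step equations for the other states:
  h_1 = 1 + 1/10*h_1 + 3/10*h_2 + 1/2*h_3 + 1/10*h_4
  h_2 = 1 + 1/5*h_1 + 1/5*h_2 + 1/10*h_3 + 1/2*h_4
  h_3 = 1 + 2/5*h_1 + 2/5*h_2 + 1/10*h_3 + 1/10*h_4

Substituting h_4 = 0 and rearranging gives the linear system (I - Q) h = 1:
  [9/10, -3/10, -1/2] . (h_1, h_2, h_3) = 1
  [-1/5, 4/5, -1/10] . (h_1, h_2, h_3) = 1
  [-2/5, -2/5, 9/10] . (h_1, h_2, h_3) = 1

Solving yields:
  h_1 = 790/173
  h_2 = 510/173
  h_3 = 770/173

Starting state is 3, so the expected hitting time is h_3 = 770/173.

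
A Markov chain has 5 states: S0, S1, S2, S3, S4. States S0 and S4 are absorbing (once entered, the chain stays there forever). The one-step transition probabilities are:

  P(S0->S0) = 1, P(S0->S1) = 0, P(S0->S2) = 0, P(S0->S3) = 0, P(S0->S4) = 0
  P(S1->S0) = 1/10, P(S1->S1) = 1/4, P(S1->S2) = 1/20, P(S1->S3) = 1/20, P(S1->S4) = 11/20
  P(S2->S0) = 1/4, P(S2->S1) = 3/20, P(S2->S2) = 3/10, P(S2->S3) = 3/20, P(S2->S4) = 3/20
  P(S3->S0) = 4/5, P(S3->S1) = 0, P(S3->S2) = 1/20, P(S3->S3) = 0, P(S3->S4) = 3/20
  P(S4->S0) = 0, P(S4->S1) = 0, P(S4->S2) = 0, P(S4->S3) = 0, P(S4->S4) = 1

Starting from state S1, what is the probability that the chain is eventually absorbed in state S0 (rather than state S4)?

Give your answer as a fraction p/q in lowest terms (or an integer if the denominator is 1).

Answer: 931/4092

Derivation:
Let a_i = P(absorbed in S0 | start in state i).
Boundary conditions: a_S0 = 1, a_S4 = 0.
For each transient state i, a_i = sum_j P(i->j) * a_j:
  a_S1 = 1/10*a_S0 + 1/4*a_S1 + 1/20*a_S2 + 1/20*a_S3 + 11/20*a_S4
  a_S2 = 1/4*a_S0 + 3/20*a_S1 + 3/10*a_S2 + 3/20*a_S3 + 3/20*a_S4
  a_S3 = 4/5*a_S0 + 0*a_S1 + 1/20*a_S2 + 0*a_S3 + 3/20*a_S4

Substituting a_S0 = 1 and a_S4 = 0, rearrange to (I - Q) a = r where r[i] = P(i -> S0):
  [3/4, -1/20, -1/20] . (a_S1, a_S2, a_S3) = 1/10
  [-3/20, 7/10, -3/20] . (a_S1, a_S2, a_S3) = 1/4
  [0, -1/20, 1] . (a_S1, a_S2, a_S3) = 4/5

Solving yields:
  a_S1 = 931/4092
  a_S2 = 199/341
  a_S3 = 1131/1364

Starting state is S1, so the absorption probability is a_S1 = 931/4092.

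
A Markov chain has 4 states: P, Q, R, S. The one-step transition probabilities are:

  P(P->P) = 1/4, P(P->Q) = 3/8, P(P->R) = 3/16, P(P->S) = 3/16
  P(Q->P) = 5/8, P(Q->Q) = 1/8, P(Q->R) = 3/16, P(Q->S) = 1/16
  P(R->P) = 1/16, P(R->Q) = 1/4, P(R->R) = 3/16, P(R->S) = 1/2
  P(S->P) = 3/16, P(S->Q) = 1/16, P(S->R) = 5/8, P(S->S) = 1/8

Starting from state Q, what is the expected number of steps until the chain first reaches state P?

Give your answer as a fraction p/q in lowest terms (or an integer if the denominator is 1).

Answer: 3056/1183

Derivation:
Let h_i = expected steps to first reach P from state i.
Boundary: h_P = 0.
First-step equations for the other states:
  h_Q = 1 + 5/8*h_P + 1/8*h_Q + 3/16*h_R + 1/16*h_S
  h_R = 1 + 1/16*h_P + 1/4*h_Q + 3/16*h_R + 1/2*h_S
  h_S = 1 + 3/16*h_P + 1/16*h_Q + 5/8*h_R + 1/8*h_S

Substituting h_P = 0 and rearranging gives the linear system (I - Q) h = 1:
  [7/8, -3/16, -1/16] . (h_Q, h_R, h_S) = 1
  [-1/4, 13/16, -1/2] . (h_Q, h_R, h_S) = 1
  [-1/16, -5/8, 7/8] . (h_Q, h_R, h_S) = 1

Solving yields:
  h_Q = 3056/1183
  h_R = 6000/1183
  h_S = 5856/1183

Starting state is Q, so the expected hitting time is h_Q = 3056/1183.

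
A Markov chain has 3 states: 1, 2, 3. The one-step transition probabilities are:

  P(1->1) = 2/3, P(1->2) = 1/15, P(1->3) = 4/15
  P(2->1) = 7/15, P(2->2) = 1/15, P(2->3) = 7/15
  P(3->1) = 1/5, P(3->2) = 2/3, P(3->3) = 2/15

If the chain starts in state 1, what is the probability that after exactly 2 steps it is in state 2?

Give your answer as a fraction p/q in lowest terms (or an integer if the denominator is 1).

Answer: 17/75

Derivation:
Computing P^2 by repeated multiplication:
P^1 =
  1: [2/3, 1/15, 4/15]
  2: [7/15, 1/15, 7/15]
  3: [1/5, 2/3, 2/15]
P^2 =
  1: [119/225, 17/75, 11/45]
  2: [98/225, 26/75, 49/225]
  3: [106/225, 11/75, 86/225]

(P^2)[1 -> 2] = 17/75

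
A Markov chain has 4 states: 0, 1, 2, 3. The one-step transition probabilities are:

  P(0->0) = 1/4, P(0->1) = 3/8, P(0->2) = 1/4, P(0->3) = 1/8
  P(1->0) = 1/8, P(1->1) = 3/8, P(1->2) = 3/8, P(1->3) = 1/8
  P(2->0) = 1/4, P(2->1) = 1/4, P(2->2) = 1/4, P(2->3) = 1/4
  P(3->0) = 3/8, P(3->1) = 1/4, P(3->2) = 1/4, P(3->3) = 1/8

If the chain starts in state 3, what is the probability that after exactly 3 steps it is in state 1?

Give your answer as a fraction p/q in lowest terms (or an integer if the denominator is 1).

Computing P^3 by repeated multiplication:
P^1 =
  0: [1/4, 3/8, 1/4, 1/8]
  1: [1/8, 3/8, 3/8, 1/8]
  2: [1/4, 1/4, 1/4, 1/4]
  3: [3/8, 1/4, 1/4, 1/8]
P^2 =
  0: [7/32, 21/64, 19/64, 5/32]
  1: [7/32, 5/16, 19/64, 11/64]
  2: [1/4, 5/16, 9/32, 5/32]
  3: [15/64, 21/64, 9/32, 5/32]
P^3 =
  0: [117/512, 163/512, 149/512, 83/512]
  1: [119/512, 81/256, 37/128, 83/512]
  2: [59/256, 41/128, 37/128, 41/256]
  3: [117/512, 41/128, 149/512, 41/256]

(P^3)[3 -> 1] = 41/128

Answer: 41/128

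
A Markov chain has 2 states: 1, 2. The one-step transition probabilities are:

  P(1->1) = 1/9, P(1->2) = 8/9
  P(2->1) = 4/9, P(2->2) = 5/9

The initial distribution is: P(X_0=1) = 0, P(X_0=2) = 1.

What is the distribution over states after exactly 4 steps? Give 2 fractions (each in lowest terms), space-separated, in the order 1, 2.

Answer: 80/243 163/243

Derivation:
Propagating the distribution step by step (d_{t+1} = d_t * P):
d_0 = (1=0, 2=1)
  d_1[1] = 0*1/9 + 1*4/9 = 4/9
  d_1[2] = 0*8/9 + 1*5/9 = 5/9
d_1 = (1=4/9, 2=5/9)
  d_2[1] = 4/9*1/9 + 5/9*4/9 = 8/27
  d_2[2] = 4/9*8/9 + 5/9*5/9 = 19/27
d_2 = (1=8/27, 2=19/27)
  d_3[1] = 8/27*1/9 + 19/27*4/9 = 28/81
  d_3[2] = 8/27*8/9 + 19/27*5/9 = 53/81
d_3 = (1=28/81, 2=53/81)
  d_4[1] = 28/81*1/9 + 53/81*4/9 = 80/243
  d_4[2] = 28/81*8/9 + 53/81*5/9 = 163/243
d_4 = (1=80/243, 2=163/243)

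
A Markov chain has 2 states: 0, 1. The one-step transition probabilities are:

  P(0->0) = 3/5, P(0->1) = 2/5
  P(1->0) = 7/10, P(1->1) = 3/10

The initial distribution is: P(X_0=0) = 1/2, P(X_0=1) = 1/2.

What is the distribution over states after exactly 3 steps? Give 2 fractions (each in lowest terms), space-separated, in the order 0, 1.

Answer: 1273/2000 727/2000

Derivation:
Propagating the distribution step by step (d_{t+1} = d_t * P):
d_0 = (0=1/2, 1=1/2)
  d_1[0] = 1/2*3/5 + 1/2*7/10 = 13/20
  d_1[1] = 1/2*2/5 + 1/2*3/10 = 7/20
d_1 = (0=13/20, 1=7/20)
  d_2[0] = 13/20*3/5 + 7/20*7/10 = 127/200
  d_2[1] = 13/20*2/5 + 7/20*3/10 = 73/200
d_2 = (0=127/200, 1=73/200)
  d_3[0] = 127/200*3/5 + 73/200*7/10 = 1273/2000
  d_3[1] = 127/200*2/5 + 73/200*3/10 = 727/2000
d_3 = (0=1273/2000, 1=727/2000)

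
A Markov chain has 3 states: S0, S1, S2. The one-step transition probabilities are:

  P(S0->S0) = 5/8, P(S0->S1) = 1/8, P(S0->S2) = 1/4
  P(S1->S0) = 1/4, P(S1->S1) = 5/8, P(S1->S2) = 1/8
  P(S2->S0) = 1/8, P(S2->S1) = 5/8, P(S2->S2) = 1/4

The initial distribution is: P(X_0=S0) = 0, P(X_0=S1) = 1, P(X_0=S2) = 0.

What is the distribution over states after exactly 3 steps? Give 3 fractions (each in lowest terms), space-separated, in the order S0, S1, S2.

Answer: 45/128 59/128 3/16

Derivation:
Propagating the distribution step by step (d_{t+1} = d_t * P):
d_0 = (S0=0, S1=1, S2=0)
  d_1[S0] = 0*5/8 + 1*1/4 + 0*1/8 = 1/4
  d_1[S1] = 0*1/8 + 1*5/8 + 0*5/8 = 5/8
  d_1[S2] = 0*1/4 + 1*1/8 + 0*1/4 = 1/8
d_1 = (S0=1/4, S1=5/8, S2=1/8)
  d_2[S0] = 1/4*5/8 + 5/8*1/4 + 1/8*1/8 = 21/64
  d_2[S1] = 1/4*1/8 + 5/8*5/8 + 1/8*5/8 = 1/2
  d_2[S2] = 1/4*1/4 + 5/8*1/8 + 1/8*1/4 = 11/64
d_2 = (S0=21/64, S1=1/2, S2=11/64)
  d_3[S0] = 21/64*5/8 + 1/2*1/4 + 11/64*1/8 = 45/128
  d_3[S1] = 21/64*1/8 + 1/2*5/8 + 11/64*5/8 = 59/128
  d_3[S2] = 21/64*1/4 + 1/2*1/8 + 11/64*1/4 = 3/16
d_3 = (S0=45/128, S1=59/128, S2=3/16)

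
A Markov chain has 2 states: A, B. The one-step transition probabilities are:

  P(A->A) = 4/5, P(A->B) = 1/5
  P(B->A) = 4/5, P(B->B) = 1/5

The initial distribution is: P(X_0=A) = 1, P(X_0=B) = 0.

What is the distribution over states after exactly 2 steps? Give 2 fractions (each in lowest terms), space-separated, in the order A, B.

Answer: 4/5 1/5

Derivation:
Propagating the distribution step by step (d_{t+1} = d_t * P):
d_0 = (A=1, B=0)
  d_1[A] = 1*4/5 + 0*4/5 = 4/5
  d_1[B] = 1*1/5 + 0*1/5 = 1/5
d_1 = (A=4/5, B=1/5)
  d_2[A] = 4/5*4/5 + 1/5*4/5 = 4/5
  d_2[B] = 4/5*1/5 + 1/5*1/5 = 1/5
d_2 = (A=4/5, B=1/5)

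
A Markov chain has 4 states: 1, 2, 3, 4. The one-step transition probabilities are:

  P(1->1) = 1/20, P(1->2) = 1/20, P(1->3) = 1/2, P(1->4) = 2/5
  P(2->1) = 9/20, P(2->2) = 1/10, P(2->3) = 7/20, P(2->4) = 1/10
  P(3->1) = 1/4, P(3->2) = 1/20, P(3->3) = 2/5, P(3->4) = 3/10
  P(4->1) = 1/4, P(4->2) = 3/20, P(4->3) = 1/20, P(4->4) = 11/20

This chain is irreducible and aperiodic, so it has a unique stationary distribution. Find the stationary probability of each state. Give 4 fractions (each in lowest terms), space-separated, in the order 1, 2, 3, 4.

Answer: 1573/7016 167/1754 1937/7016 1419/3508

Derivation:
The stationary distribution satisfies pi = pi * P, i.e.:
  pi_1 = 1/20*pi_1 + 9/20*pi_2 + 1/4*pi_3 + 1/4*pi_4
  pi_2 = 1/20*pi_1 + 1/10*pi_2 + 1/20*pi_3 + 3/20*pi_4
  pi_3 = 1/2*pi_1 + 7/20*pi_2 + 2/5*pi_3 + 1/20*pi_4
  pi_4 = 2/5*pi_1 + 1/10*pi_2 + 3/10*pi_3 + 11/20*pi_4
with normalization: pi_1 + pi_2 + pi_3 + pi_4 = 1.

Using the first 3 balance equations plus normalization, the linear system A*pi = b is:
  [-19/20, 9/20, 1/4, 1/4] . pi = 0
  [1/20, -9/10, 1/20, 3/20] . pi = 0
  [1/2, 7/20, -3/5, 1/20] . pi = 0
  [1, 1, 1, 1] . pi = 1

Solving yields:
  pi_1 = 1573/7016
  pi_2 = 167/1754
  pi_3 = 1937/7016
  pi_4 = 1419/3508

Verification (pi * P):
  1573/7016*1/20 + 167/1754*9/20 + 1937/7016*1/4 + 1419/3508*1/4 = 1573/7016 = pi_1  (ok)
  1573/7016*1/20 + 167/1754*1/10 + 1937/7016*1/20 + 1419/3508*3/20 = 167/1754 = pi_2  (ok)
  1573/7016*1/2 + 167/1754*7/20 + 1937/7016*2/5 + 1419/3508*1/20 = 1937/7016 = pi_3  (ok)
  1573/7016*2/5 + 167/1754*1/10 + 1937/7016*3/10 + 1419/3508*11/20 = 1419/3508 = pi_4  (ok)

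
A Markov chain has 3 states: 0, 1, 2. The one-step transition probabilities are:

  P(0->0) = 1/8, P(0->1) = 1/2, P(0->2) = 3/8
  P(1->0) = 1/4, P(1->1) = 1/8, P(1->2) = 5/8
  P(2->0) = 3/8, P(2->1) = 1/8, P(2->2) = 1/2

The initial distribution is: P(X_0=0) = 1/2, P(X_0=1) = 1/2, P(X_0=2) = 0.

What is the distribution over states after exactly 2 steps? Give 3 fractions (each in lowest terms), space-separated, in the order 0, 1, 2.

Answer: 37/128 25/128 33/64

Derivation:
Propagating the distribution step by step (d_{t+1} = d_t * P):
d_0 = (0=1/2, 1=1/2, 2=0)
  d_1[0] = 1/2*1/8 + 1/2*1/4 + 0*3/8 = 3/16
  d_1[1] = 1/2*1/2 + 1/2*1/8 + 0*1/8 = 5/16
  d_1[2] = 1/2*3/8 + 1/2*5/8 + 0*1/2 = 1/2
d_1 = (0=3/16, 1=5/16, 2=1/2)
  d_2[0] = 3/16*1/8 + 5/16*1/4 + 1/2*3/8 = 37/128
  d_2[1] = 3/16*1/2 + 5/16*1/8 + 1/2*1/8 = 25/128
  d_2[2] = 3/16*3/8 + 5/16*5/8 + 1/2*1/2 = 33/64
d_2 = (0=37/128, 1=25/128, 2=33/64)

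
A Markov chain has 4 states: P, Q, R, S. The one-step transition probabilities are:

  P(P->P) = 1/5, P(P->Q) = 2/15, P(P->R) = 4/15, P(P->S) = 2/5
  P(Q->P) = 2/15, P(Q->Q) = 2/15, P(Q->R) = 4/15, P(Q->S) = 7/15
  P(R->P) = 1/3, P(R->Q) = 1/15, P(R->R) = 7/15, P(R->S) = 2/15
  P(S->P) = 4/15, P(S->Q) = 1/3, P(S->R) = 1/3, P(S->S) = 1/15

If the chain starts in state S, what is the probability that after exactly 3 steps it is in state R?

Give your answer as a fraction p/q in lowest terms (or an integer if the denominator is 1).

Computing P^3 by repeated multiplication:
P^1 =
  P: [1/5, 2/15, 4/15, 2/5]
  Q: [2/15, 2/15, 4/15, 7/15]
  R: [1/3, 1/15, 7/15, 2/15]
  S: [4/15, 1/3, 1/3, 1/15]
P^2 =
  P: [19/75, 44/225, 26/75, 46/225]
  Q: [58/225, 47/225, 79/225, 41/225]
  R: [4/15, 29/225, 83/225, 53/225]
  S: [17/75, 28/225, 76/225, 14/45]
P^3 =
  P: [833/3375, 34/225, 236/675, 284/1125]
  Q: [827/3375, 494/3375, 1178/3375, 292/1125]
  R: [173/675, 526/3375, 1202/3375, 782/3375]
  S: [869/3375, 584/3375, 1198/3375, 724/3375]

(P^3)[S -> R] = 1198/3375

Answer: 1198/3375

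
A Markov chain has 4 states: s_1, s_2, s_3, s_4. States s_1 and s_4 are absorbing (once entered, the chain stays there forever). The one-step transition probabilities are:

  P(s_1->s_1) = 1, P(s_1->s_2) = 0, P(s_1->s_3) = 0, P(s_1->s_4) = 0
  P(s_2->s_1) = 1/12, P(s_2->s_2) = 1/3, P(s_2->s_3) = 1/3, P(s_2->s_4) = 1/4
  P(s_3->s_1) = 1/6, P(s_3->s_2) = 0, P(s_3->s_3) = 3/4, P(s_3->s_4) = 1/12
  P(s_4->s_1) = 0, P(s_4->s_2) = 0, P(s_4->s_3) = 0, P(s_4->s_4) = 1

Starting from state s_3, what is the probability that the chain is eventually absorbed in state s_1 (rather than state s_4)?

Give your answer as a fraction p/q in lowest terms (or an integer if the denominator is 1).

Let a_i = P(absorbed in s_1 | start in state i).
Boundary conditions: a_s_1 = 1, a_s_4 = 0.
For each transient state i, a_i = sum_j P(i->j) * a_j:
  a_s_2 = 1/12*a_s_1 + 1/3*a_s_2 + 1/3*a_s_3 + 1/4*a_s_4
  a_s_3 = 1/6*a_s_1 + 0*a_s_2 + 3/4*a_s_3 + 1/12*a_s_4

Substituting a_s_1 = 1 and a_s_4 = 0, rearrange to (I - Q) a = r where r[i] = P(i -> s_1):
  [2/3, -1/3] . (a_s_2, a_s_3) = 1/12
  [0, 1/4] . (a_s_2, a_s_3) = 1/6

Solving yields:
  a_s_2 = 11/24
  a_s_3 = 2/3

Starting state is s_3, so the absorption probability is a_s_3 = 2/3.

Answer: 2/3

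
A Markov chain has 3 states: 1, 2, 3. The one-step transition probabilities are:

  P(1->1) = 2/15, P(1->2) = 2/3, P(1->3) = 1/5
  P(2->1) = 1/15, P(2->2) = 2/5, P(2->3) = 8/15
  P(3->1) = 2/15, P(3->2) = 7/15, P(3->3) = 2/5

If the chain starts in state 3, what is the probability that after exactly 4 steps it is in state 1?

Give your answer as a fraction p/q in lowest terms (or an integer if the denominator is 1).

Answer: 1042/10125

Derivation:
Computing P^4 by repeated multiplication:
P^1 =
  1: [2/15, 2/3, 1/5]
  2: [1/15, 2/5, 8/15]
  3: [2/15, 7/15, 2/5]
P^2 =
  1: [4/45, 101/225, 104/225]
  2: [8/75, 34/75, 11/25]
  3: [23/225, 104/225, 98/225]
P^3 =
  1: [349/3375, 1534/3375, 1492/3375]
  2: [116/1125, 103/225, 494/1125]
  3: [346/3375, 308/675, 1489/3375]
P^4 =
  1: [5216/50625, 23138/50625, 22271/50625]
  2: [347/3375, 7708/16875, 7432/16875]
  3: [1042/10125, 23123/50625, 22292/50625]

(P^4)[3 -> 1] = 1042/10125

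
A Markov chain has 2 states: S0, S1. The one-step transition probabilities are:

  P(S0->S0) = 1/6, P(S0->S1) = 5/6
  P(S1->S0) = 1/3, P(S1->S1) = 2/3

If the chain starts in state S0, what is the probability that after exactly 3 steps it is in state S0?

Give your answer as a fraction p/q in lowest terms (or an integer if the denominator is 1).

Answer: 61/216

Derivation:
Computing P^3 by repeated multiplication:
P^1 =
  S0: [1/6, 5/6]
  S1: [1/3, 2/3]
P^2 =
  S0: [11/36, 25/36]
  S1: [5/18, 13/18]
P^3 =
  S0: [61/216, 155/216]
  S1: [31/108, 77/108]

(P^3)[S0 -> S0] = 61/216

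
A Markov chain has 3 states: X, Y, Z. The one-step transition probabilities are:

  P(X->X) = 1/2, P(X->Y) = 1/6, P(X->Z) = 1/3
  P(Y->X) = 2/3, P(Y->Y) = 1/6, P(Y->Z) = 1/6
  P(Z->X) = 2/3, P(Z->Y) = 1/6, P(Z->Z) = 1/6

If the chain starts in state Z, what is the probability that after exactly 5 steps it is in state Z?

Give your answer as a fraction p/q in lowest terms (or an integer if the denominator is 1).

Answer: 509/1944

Derivation:
Computing P^5 by repeated multiplication:
P^1 =
  X: [1/2, 1/6, 1/3]
  Y: [2/3, 1/6, 1/6]
  Z: [2/3, 1/6, 1/6]
P^2 =
  X: [7/12, 1/6, 1/4]
  Y: [5/9, 1/6, 5/18]
  Z: [5/9, 1/6, 5/18]
P^3 =
  X: [41/72, 1/6, 19/72]
  Y: [31/54, 1/6, 7/27]
  Z: [31/54, 1/6, 7/27]
P^4 =
  X: [247/432, 1/6, 113/432]
  Y: [185/324, 1/6, 85/324]
  Z: [185/324, 1/6, 85/324]
P^5 =
  X: [1481/2592, 1/6, 679/2592]
  Y: [1111/1944, 1/6, 509/1944]
  Z: [1111/1944, 1/6, 509/1944]

(P^5)[Z -> Z] = 509/1944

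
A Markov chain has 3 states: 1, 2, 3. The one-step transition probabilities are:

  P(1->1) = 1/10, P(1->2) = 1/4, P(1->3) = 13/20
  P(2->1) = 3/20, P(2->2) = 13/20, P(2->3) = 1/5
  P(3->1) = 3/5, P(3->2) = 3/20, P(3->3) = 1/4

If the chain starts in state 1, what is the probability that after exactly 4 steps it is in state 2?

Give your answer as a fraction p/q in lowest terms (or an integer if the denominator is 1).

Computing P^4 by repeated multiplication:
P^1 =
  1: [1/10, 1/4, 13/20]
  2: [3/20, 13/20, 1/5]
  3: [3/5, 3/20, 1/4]
P^2 =
  1: [7/16, 57/200, 111/400]
  2: [93/400, 49/100, 111/400]
  3: [93/400, 57/200, 193/400]
P^3 =
  1: [253/1000, 269/800, 1643/4000]
  2: [1053/4000, 1673/4000, 637/2000]
  3: [711/2000, 1263/4000, 263/800]
P^4 =
  1: [1031/3200, 13737/40000, 26751/80000]
  2: [22413/80000, 7709/20000, 26751/80000]
  3: [22413/80000, 13737/40000, 30113/80000]

(P^4)[1 -> 2] = 13737/40000

Answer: 13737/40000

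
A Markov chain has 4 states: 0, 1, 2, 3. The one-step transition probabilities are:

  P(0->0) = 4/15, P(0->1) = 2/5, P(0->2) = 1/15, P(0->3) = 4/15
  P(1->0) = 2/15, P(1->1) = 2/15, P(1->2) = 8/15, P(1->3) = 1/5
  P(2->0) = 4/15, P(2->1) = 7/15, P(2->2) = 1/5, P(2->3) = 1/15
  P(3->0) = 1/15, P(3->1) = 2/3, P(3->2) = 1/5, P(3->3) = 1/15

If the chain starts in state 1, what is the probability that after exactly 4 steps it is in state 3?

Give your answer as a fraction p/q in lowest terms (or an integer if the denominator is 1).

Computing P^4 by repeated multiplication:
P^1 =
  0: [4/15, 2/5, 1/15, 4/15]
  1: [2/15, 2/15, 8/15, 1/5]
  2: [4/15, 7/15, 1/5, 1/15]
  3: [1/15, 2/3, 1/5, 1/15]
P^2 =
  0: [4/25, 83/225, 67/225, 13/75]
  1: [47/225, 34/75, 17/75, 1/9]
  2: [43/225, 23/75, 8/25, 41/225]
  3: [37/225, 19/75, 31/75, 38/225]
P^3 =
  0: [617/3375, 1241/3375, 1018/3375, 499/3375]
  1: [23/125, 1093/3375, 1091/3375, 38/225]
  2: [71/375, 262/675, 934/3375, 164/1125]
  3: [224/1125, 1367/3375, 886/3375, 2/15]
P^4 =
  0: [9521/50625, 244/675, 5032/16875, 7708/50625]
  1: [9604/50625, 19249/50625, 14348/50625, 7424/50625]
  2: [9404/50625, 17912/50625, 15397/50625, 7912/50625]
  3: [9416/50625, 17468/50625, 15616/50625, 13/81]

(P^4)[1 -> 3] = 7424/50625

Answer: 7424/50625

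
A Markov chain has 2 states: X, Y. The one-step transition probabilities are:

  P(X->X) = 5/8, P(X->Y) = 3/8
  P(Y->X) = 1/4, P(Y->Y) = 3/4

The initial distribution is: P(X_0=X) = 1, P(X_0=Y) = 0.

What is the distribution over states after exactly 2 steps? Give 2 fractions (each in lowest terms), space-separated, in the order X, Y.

Propagating the distribution step by step (d_{t+1} = d_t * P):
d_0 = (X=1, Y=0)
  d_1[X] = 1*5/8 + 0*1/4 = 5/8
  d_1[Y] = 1*3/8 + 0*3/4 = 3/8
d_1 = (X=5/8, Y=3/8)
  d_2[X] = 5/8*5/8 + 3/8*1/4 = 31/64
  d_2[Y] = 5/8*3/8 + 3/8*3/4 = 33/64
d_2 = (X=31/64, Y=33/64)

Answer: 31/64 33/64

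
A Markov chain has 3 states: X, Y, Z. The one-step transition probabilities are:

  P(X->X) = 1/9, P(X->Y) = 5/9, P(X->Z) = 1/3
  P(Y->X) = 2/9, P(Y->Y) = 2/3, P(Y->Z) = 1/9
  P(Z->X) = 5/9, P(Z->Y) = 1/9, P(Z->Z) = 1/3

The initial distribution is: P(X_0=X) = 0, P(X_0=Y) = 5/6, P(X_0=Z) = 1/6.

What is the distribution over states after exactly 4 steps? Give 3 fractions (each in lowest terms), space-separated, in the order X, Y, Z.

Answer: 3451/13122 20489/39366 4262/19683

Derivation:
Propagating the distribution step by step (d_{t+1} = d_t * P):
d_0 = (X=0, Y=5/6, Z=1/6)
  d_1[X] = 0*1/9 + 5/6*2/9 + 1/6*5/9 = 5/18
  d_1[Y] = 0*5/9 + 5/6*2/3 + 1/6*1/9 = 31/54
  d_1[Z] = 0*1/3 + 5/6*1/9 + 1/6*1/3 = 4/27
d_1 = (X=5/18, Y=31/54, Z=4/27)
  d_2[X] = 5/18*1/9 + 31/54*2/9 + 4/27*5/9 = 13/54
  d_2[Y] = 5/18*5/9 + 31/54*2/3 + 4/27*1/9 = 269/486
  d_2[Z] = 5/18*1/3 + 31/54*1/9 + 4/27*1/3 = 50/243
d_2 = (X=13/54, Y=269/486, Z=50/243)
  d_3[X] = 13/54*1/9 + 269/486*2/9 + 50/243*5/9 = 385/1458
  d_3[Y] = 13/54*5/9 + 269/486*2/3 + 50/243*1/9 = 2299/4374
  d_3[Z] = 13/54*1/3 + 269/486*1/9 + 50/243*1/3 = 460/2187
d_3 = (X=385/1458, Y=2299/4374, Z=460/2187)
  d_4[X] = 385/1458*1/9 + 2299/4374*2/9 + 460/2187*5/9 = 3451/13122
  d_4[Y] = 385/1458*5/9 + 2299/4374*2/3 + 460/2187*1/9 = 20489/39366
  d_4[Z] = 385/1458*1/3 + 2299/4374*1/9 + 460/2187*1/3 = 4262/19683
d_4 = (X=3451/13122, Y=20489/39366, Z=4262/19683)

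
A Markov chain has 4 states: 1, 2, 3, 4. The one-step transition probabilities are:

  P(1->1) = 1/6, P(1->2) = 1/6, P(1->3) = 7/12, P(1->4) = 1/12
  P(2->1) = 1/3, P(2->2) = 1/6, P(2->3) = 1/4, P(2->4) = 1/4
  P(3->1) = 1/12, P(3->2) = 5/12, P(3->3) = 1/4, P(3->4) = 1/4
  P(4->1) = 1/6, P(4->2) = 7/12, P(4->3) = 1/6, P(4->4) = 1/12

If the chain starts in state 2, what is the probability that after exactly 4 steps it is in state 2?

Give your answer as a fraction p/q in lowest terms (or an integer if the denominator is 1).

Computing P^4 by repeated multiplication:
P^1 =
  1: [1/6, 1/6, 7/12, 1/12]
  2: [1/3, 1/6, 1/4, 1/4]
  3: [1/12, 5/12, 1/4, 1/4]
  4: [1/6, 7/12, 1/6, 1/12]
P^2 =
  1: [7/48, 25/72, 43/144, 5/24]
  2: [25/144, 1/3, 49/144, 11/72]
  3: [31/144, 1/3, 37/144, 7/36]
  4: [1/4, 35/144, 43/144, 5/24]
P^3 =
  1: [115/576, 21/64, 9/32, 55/288]
  2: [335/1728, 545/1728, 85/288, 169/864]
  3: [347/1728, 539/1728, 11/36, 157/864]
  4: [35/192, 21/64, 91/288, 25/144]
P^4 =
  1: [19/96, 547/1728, 1039/3456, 71/384]
  2: [1009/5184, 1669/5184, 1031/3456, 1919/10368]
  3: [2003/10368, 3305/10368, 1043/3456, 1931/10368]
  4: [337/1728, 1099/3456, 8/27, 659/3456]

(P^4)[2 -> 2] = 1669/5184

Answer: 1669/5184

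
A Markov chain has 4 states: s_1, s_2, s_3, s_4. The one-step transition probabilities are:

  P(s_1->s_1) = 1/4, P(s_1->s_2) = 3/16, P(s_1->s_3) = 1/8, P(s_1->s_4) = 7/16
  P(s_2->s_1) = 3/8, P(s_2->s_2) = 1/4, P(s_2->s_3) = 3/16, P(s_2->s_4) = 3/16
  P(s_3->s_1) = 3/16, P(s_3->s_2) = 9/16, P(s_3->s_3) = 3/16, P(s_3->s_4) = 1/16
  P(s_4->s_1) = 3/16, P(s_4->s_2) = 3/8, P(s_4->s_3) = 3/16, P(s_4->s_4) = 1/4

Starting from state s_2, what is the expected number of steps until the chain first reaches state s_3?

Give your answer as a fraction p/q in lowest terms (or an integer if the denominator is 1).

Let h_i = expected steps to first reach s_3 from state i.
Boundary: h_s_3 = 0.
First-step equations for the other states:
  h_s_1 = 1 + 1/4*h_s_1 + 3/16*h_s_2 + 1/8*h_s_3 + 7/16*h_s_4
  h_s_2 = 1 + 3/8*h_s_1 + 1/4*h_s_2 + 3/16*h_s_3 + 3/16*h_s_4
  h_s_4 = 1 + 3/16*h_s_1 + 3/8*h_s_2 + 3/16*h_s_3 + 1/4*h_s_4

Substituting h_s_3 = 0 and rearranging gives the linear system (I - Q) h = 1:
  [3/4, -3/16, -7/16] . (h_s_1, h_s_2, h_s_4) = 1
  [-3/8, 3/4, -3/16] . (h_s_1, h_s_2, h_s_4) = 1
  [-3/16, -3/8, 3/4] . (h_s_1, h_s_2, h_s_4) = 1

Solving yields:
  h_s_1 = 528/85
  h_s_2 = 1504/255
  h_s_4 = 496/85

Starting state is s_2, so the expected hitting time is h_s_2 = 1504/255.

Answer: 1504/255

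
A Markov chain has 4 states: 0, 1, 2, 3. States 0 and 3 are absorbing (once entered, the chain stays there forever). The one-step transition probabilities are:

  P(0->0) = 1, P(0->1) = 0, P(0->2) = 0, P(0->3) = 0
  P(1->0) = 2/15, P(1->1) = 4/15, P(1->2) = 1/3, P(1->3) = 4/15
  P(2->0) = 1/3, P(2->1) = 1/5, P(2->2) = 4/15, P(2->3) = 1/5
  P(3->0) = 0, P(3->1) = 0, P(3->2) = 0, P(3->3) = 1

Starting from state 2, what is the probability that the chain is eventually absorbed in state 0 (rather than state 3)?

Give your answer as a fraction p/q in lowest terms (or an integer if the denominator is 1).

Let a_i = P(absorbed in 0 | start in state i).
Boundary conditions: a_0 = 1, a_3 = 0.
For each transient state i, a_i = sum_j P(i->j) * a_j:
  a_1 = 2/15*a_0 + 4/15*a_1 + 1/3*a_2 + 4/15*a_3
  a_2 = 1/3*a_0 + 1/5*a_1 + 4/15*a_2 + 1/5*a_3

Substituting a_0 = 1 and a_3 = 0, rearrange to (I - Q) a = r where r[i] = P(i -> 0):
  [11/15, -1/3] . (a_1, a_2) = 2/15
  [-1/5, 11/15] . (a_1, a_2) = 1/3

Solving yields:
  a_1 = 47/106
  a_2 = 61/106

Starting state is 2, so the absorption probability is a_2 = 61/106.

Answer: 61/106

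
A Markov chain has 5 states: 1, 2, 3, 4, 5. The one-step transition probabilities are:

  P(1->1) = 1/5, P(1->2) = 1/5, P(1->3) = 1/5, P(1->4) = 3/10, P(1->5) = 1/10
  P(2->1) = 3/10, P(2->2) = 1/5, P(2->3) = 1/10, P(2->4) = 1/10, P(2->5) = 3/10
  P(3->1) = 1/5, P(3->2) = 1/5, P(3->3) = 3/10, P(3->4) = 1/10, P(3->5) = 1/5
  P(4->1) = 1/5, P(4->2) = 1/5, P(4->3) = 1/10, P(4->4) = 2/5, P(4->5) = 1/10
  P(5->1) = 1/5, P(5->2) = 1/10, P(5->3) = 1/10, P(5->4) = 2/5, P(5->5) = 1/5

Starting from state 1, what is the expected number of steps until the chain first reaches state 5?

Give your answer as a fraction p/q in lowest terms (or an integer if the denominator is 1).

Let h_i = expected steps to first reach 5 from state i.
Boundary: h_5 = 0.
First-step equations for the other states:
  h_1 = 1 + 1/5*h_1 + 1/5*h_2 + 1/5*h_3 + 3/10*h_4 + 1/10*h_5
  h_2 = 1 + 3/10*h_1 + 1/5*h_2 + 1/10*h_3 + 1/10*h_4 + 3/10*h_5
  h_3 = 1 + 1/5*h_1 + 1/5*h_2 + 3/10*h_3 + 1/10*h_4 + 1/5*h_5
  h_4 = 1 + 1/5*h_1 + 1/5*h_2 + 1/10*h_3 + 2/5*h_4 + 1/10*h_5

Substituting h_5 = 0 and rearranging gives the linear system (I - Q) h = 1:
  [4/5, -1/5, -1/5, -3/10] . (h_1, h_2, h_3, h_4) = 1
  [-3/10, 4/5, -1/10, -1/10] . (h_1, h_2, h_3, h_4) = 1
  [-1/5, -1/5, 7/10, -1/10] . (h_1, h_2, h_3, h_4) = 1
  [-1/5, -1/5, -1/10, 3/5] . (h_1, h_2, h_3, h_4) = 1

Solving yields:
  h_1 = 3950/621
  h_2 = 355/69
  h_3 = 3500/621
  h_4 = 4000/621

Starting state is 1, so the expected hitting time is h_1 = 3950/621.

Answer: 3950/621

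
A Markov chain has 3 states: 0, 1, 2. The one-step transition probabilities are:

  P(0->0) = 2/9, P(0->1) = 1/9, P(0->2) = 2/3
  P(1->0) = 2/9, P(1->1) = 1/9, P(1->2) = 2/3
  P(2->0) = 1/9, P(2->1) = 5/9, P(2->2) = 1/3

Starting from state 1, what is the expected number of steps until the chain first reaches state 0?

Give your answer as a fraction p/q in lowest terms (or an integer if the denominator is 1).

Let h_i = expected steps to first reach 0 from state i.
Boundary: h_0 = 0.
First-step equations for the other states:
  h_1 = 1 + 2/9*h_0 + 1/9*h_1 + 2/3*h_2
  h_2 = 1 + 1/9*h_0 + 5/9*h_1 + 1/3*h_2

Substituting h_0 = 0 and rearranging gives the linear system (I - Q) h = 1:
  [8/9, -2/3] . (h_1, h_2) = 1
  [-5/9, 2/3] . (h_1, h_2) = 1

Solving yields:
  h_1 = 6
  h_2 = 13/2

Starting state is 1, so the expected hitting time is h_1 = 6.

Answer: 6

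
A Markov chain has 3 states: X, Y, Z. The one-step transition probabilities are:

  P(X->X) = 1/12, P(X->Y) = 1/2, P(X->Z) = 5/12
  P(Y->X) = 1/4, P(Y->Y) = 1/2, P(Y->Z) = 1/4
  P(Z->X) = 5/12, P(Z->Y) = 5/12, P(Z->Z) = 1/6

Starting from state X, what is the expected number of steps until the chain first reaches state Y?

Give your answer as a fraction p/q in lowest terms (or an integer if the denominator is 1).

Let h_i = expected steps to first reach Y from state i.
Boundary: h_Y = 0.
First-step equations for the other states:
  h_X = 1 + 1/12*h_X + 1/2*h_Y + 5/12*h_Z
  h_Z = 1 + 5/12*h_X + 5/12*h_Y + 1/6*h_Z

Substituting h_Y = 0 and rearranging gives the linear system (I - Q) h = 1:
  [11/12, -5/12] . (h_X, h_Z) = 1
  [-5/12, 5/6] . (h_X, h_Z) = 1

Solving yields:
  h_X = 36/17
  h_Z = 192/85

Starting state is X, so the expected hitting time is h_X = 36/17.

Answer: 36/17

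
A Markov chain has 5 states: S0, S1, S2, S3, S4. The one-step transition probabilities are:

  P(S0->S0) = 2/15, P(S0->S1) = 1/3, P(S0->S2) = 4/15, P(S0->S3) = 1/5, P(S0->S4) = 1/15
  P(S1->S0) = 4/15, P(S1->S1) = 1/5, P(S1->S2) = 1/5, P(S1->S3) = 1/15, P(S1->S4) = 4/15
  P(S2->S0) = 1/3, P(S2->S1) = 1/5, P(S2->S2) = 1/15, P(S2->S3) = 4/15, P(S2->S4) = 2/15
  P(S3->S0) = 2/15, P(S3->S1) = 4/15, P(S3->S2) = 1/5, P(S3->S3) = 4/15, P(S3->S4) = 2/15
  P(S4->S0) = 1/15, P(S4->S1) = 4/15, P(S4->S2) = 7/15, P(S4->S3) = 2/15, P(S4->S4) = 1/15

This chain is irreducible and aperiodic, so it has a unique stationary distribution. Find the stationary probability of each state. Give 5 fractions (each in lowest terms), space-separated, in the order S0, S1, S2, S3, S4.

Answer: 6447/32020 15927/64040 7111/32020 11807/64040 919/6404

Derivation:
The stationary distribution satisfies pi = pi * P, i.e.:
  pi_S0 = 2/15*pi_S0 + 4/15*pi_S1 + 1/3*pi_S2 + 2/15*pi_S3 + 1/15*pi_S4
  pi_S1 = 1/3*pi_S0 + 1/5*pi_S1 + 1/5*pi_S2 + 4/15*pi_S3 + 4/15*pi_S4
  pi_S2 = 4/15*pi_S0 + 1/5*pi_S1 + 1/15*pi_S2 + 1/5*pi_S3 + 7/15*pi_S4
  pi_S3 = 1/5*pi_S0 + 1/15*pi_S1 + 4/15*pi_S2 + 4/15*pi_S3 + 2/15*pi_S4
  pi_S4 = 1/15*pi_S0 + 4/15*pi_S1 + 2/15*pi_S2 + 2/15*pi_S3 + 1/15*pi_S4
with normalization: pi_S0 + pi_S1 + pi_S2 + pi_S3 + pi_S4 = 1.

Using the first 4 balance equations plus normalization, the linear system A*pi = b is:
  [-13/15, 4/15, 1/3, 2/15, 1/15] . pi = 0
  [1/3, -4/5, 1/5, 4/15, 4/15] . pi = 0
  [4/15, 1/5, -14/15, 1/5, 7/15] . pi = 0
  [1/5, 1/15, 4/15, -11/15, 2/15] . pi = 0
  [1, 1, 1, 1, 1] . pi = 1

Solving yields:
  pi_S0 = 6447/32020
  pi_S1 = 15927/64040
  pi_S2 = 7111/32020
  pi_S3 = 11807/64040
  pi_S4 = 919/6404

Verification (pi * P):
  6447/32020*2/15 + 15927/64040*4/15 + 7111/32020*1/3 + 11807/64040*2/15 + 919/6404*1/15 = 6447/32020 = pi_S0  (ok)
  6447/32020*1/3 + 15927/64040*1/5 + 7111/32020*1/5 + 11807/64040*4/15 + 919/6404*4/15 = 15927/64040 = pi_S1  (ok)
  6447/32020*4/15 + 15927/64040*1/5 + 7111/32020*1/15 + 11807/64040*1/5 + 919/6404*7/15 = 7111/32020 = pi_S2  (ok)
  6447/32020*1/5 + 15927/64040*1/15 + 7111/32020*4/15 + 11807/64040*4/15 + 919/6404*2/15 = 11807/64040 = pi_S3  (ok)
  6447/32020*1/15 + 15927/64040*4/15 + 7111/32020*2/15 + 11807/64040*2/15 + 919/6404*1/15 = 919/6404 = pi_S4  (ok)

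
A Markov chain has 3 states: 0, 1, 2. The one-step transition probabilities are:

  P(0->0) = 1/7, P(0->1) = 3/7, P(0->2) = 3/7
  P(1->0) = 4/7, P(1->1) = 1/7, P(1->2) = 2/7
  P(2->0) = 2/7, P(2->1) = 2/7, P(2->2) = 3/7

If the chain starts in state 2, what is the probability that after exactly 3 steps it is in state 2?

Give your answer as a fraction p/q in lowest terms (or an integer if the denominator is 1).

Answer: 19/49

Derivation:
Computing P^3 by repeated multiplication:
P^1 =
  0: [1/7, 3/7, 3/7]
  1: [4/7, 1/7, 2/7]
  2: [2/7, 2/7, 3/7]
P^2 =
  0: [19/49, 12/49, 18/49]
  1: [12/49, 17/49, 20/49]
  2: [16/49, 2/7, 19/49]
P^3 =
  0: [103/343, 15/49, 135/343]
  1: [120/343, 93/343, 130/343]
  2: [110/343, 100/343, 19/49]

(P^3)[2 -> 2] = 19/49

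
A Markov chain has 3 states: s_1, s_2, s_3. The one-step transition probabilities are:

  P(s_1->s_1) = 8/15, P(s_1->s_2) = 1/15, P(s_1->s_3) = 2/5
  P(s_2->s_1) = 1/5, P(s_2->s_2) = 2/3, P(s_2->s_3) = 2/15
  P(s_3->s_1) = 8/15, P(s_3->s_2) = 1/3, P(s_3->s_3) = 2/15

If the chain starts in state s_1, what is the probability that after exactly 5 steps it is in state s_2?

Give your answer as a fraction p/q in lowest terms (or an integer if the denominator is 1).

Computing P^5 by repeated multiplication:
P^1 =
  s_1: [8/15, 1/15, 2/5]
  s_2: [1/5, 2/3, 2/15]
  s_3: [8/15, 1/3, 2/15]
P^2 =
  s_1: [23/45, 16/75, 62/225]
  s_2: [14/45, 113/225, 14/75]
  s_3: [19/45, 68/225, 62/225]
P^3 =
  s_1: [104/225, 181/675, 182/675]
  s_2: [247/675, 94/225, 146/675]
  s_3: [292/675, 217/675, 166/675]
P^4 =
  s_1: [899/2025, 3032/10125, 866/3375]
  s_2: [266/675, 3797/10125, 2338/10125]
  s_3: [863/2025, 3292/10125, 2518/10125]
P^5 =
  s_1: [13168/30375, 3187/10125, 7646/30375]
  s_2: [12403/30375, 2146/6075, 2414/10125]
  s_3: [12908/30375, 1993/6075, 7502/30375]

(P^5)[s_1 -> s_2] = 3187/10125

Answer: 3187/10125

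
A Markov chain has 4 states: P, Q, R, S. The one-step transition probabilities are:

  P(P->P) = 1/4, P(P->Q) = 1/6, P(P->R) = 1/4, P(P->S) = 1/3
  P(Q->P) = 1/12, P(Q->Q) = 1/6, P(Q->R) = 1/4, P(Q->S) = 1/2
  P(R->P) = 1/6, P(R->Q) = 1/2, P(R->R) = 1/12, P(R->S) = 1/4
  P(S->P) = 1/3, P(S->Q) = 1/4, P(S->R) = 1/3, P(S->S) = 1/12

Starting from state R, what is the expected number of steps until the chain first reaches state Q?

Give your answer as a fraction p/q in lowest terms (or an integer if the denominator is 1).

Let h_i = expected steps to first reach Q from state i.
Boundary: h_Q = 0.
First-step equations for the other states:
  h_P = 1 + 1/4*h_P + 1/6*h_Q + 1/4*h_R + 1/3*h_S
  h_R = 1 + 1/6*h_P + 1/2*h_Q + 1/12*h_R + 1/4*h_S
  h_S = 1 + 1/3*h_P + 1/4*h_Q + 1/3*h_R + 1/12*h_S

Substituting h_Q = 0 and rearranging gives the linear system (I - Q) h = 1:
  [3/4, -1/4, -1/3] . (h_P, h_R, h_S) = 1
  [-1/6, 11/12, -1/4] . (h_P, h_R, h_S) = 1
  [-1/3, -1/3, 11/12] . (h_P, h_R, h_S) = 1

Solving yields:
  h_P = 2532/671
  h_R = 1824/671
  h_S = 2316/671

Starting state is R, so the expected hitting time is h_R = 1824/671.

Answer: 1824/671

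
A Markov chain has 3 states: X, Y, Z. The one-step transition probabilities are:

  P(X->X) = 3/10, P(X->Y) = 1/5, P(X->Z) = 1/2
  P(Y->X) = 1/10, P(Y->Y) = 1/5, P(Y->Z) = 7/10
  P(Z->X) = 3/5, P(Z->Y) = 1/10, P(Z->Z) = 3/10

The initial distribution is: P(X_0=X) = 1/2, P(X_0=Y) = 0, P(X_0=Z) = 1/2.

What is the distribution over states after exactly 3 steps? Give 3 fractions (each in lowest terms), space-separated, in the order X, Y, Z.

Answer: 403/1000 31/200 221/500

Derivation:
Propagating the distribution step by step (d_{t+1} = d_t * P):
d_0 = (X=1/2, Y=0, Z=1/2)
  d_1[X] = 1/2*3/10 + 0*1/10 + 1/2*3/5 = 9/20
  d_1[Y] = 1/2*1/5 + 0*1/5 + 1/2*1/10 = 3/20
  d_1[Z] = 1/2*1/2 + 0*7/10 + 1/2*3/10 = 2/5
d_1 = (X=9/20, Y=3/20, Z=2/5)
  d_2[X] = 9/20*3/10 + 3/20*1/10 + 2/5*3/5 = 39/100
  d_2[Y] = 9/20*1/5 + 3/20*1/5 + 2/5*1/10 = 4/25
  d_2[Z] = 9/20*1/2 + 3/20*7/10 + 2/5*3/10 = 9/20
d_2 = (X=39/100, Y=4/25, Z=9/20)
  d_3[X] = 39/100*3/10 + 4/25*1/10 + 9/20*3/5 = 403/1000
  d_3[Y] = 39/100*1/5 + 4/25*1/5 + 9/20*1/10 = 31/200
  d_3[Z] = 39/100*1/2 + 4/25*7/10 + 9/20*3/10 = 221/500
d_3 = (X=403/1000, Y=31/200, Z=221/500)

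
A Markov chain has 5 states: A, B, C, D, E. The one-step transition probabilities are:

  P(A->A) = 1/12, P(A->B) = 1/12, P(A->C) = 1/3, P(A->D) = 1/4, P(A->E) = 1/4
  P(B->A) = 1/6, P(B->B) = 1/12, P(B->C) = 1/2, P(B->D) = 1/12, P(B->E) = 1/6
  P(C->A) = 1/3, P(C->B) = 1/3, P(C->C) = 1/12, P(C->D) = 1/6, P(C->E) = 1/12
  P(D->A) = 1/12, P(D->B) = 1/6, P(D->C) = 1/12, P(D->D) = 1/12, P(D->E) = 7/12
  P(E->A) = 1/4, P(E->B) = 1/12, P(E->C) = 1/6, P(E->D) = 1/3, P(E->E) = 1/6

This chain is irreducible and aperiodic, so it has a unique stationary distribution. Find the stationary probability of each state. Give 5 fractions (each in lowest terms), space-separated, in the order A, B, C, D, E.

The stationary distribution satisfies pi = pi * P, i.e.:
  pi_A = 1/12*pi_A + 1/6*pi_B + 1/3*pi_C + 1/12*pi_D + 1/4*pi_E
  pi_B = 1/12*pi_A + 1/12*pi_B + 1/3*pi_C + 1/6*pi_D + 1/12*pi_E
  pi_C = 1/3*pi_A + 1/2*pi_B + 1/12*pi_C + 1/12*pi_D + 1/6*pi_E
  pi_D = 1/4*pi_A + 1/12*pi_B + 1/6*pi_C + 1/12*pi_D + 1/3*pi_E
  pi_E = 1/4*pi_A + 1/6*pi_B + 1/12*pi_C + 7/12*pi_D + 1/6*pi_E
with normalization: pi_A + pi_B + pi_C + pi_D + pi_E = 1.

Using the first 4 balance equations plus normalization, the linear system A*pi = b is:
  [-11/12, 1/6, 1/3, 1/12, 1/4] . pi = 0
  [1/12, -11/12, 1/3, 1/6, 1/12] . pi = 0
  [1/3, 1/2, -11/12, 1/12, 1/6] . pi = 0
  [1/4, 1/12, 1/6, -11/12, 1/3] . pi = 0
  [1, 1, 1, 1, 1] . pi = 1

Solving yields:
  pi_A = 2837/14859
  pi_B = 4559/29718
  pi_C = 6403/29718
  pi_D = 1927/9906
  pi_E = 7301/29718

Verification (pi * P):
  2837/14859*1/12 + 4559/29718*1/6 + 6403/29718*1/3 + 1927/9906*1/12 + 7301/29718*1/4 = 2837/14859 = pi_A  (ok)
  2837/14859*1/12 + 4559/29718*1/12 + 6403/29718*1/3 + 1927/9906*1/6 + 7301/29718*1/12 = 4559/29718 = pi_B  (ok)
  2837/14859*1/3 + 4559/29718*1/2 + 6403/29718*1/12 + 1927/9906*1/12 + 7301/29718*1/6 = 6403/29718 = pi_C  (ok)
  2837/14859*1/4 + 4559/29718*1/12 + 6403/29718*1/6 + 1927/9906*1/12 + 7301/29718*1/3 = 1927/9906 = pi_D  (ok)
  2837/14859*1/4 + 4559/29718*1/6 + 6403/29718*1/12 + 1927/9906*7/12 + 7301/29718*1/6 = 7301/29718 = pi_E  (ok)

Answer: 2837/14859 4559/29718 6403/29718 1927/9906 7301/29718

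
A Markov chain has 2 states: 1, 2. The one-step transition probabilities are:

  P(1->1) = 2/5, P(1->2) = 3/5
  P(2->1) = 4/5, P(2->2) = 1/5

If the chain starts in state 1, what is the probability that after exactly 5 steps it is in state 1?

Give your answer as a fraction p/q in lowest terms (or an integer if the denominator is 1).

Computing P^5 by repeated multiplication:
P^1 =
  1: [2/5, 3/5]
  2: [4/5, 1/5]
P^2 =
  1: [16/25, 9/25]
  2: [12/25, 13/25]
P^3 =
  1: [68/125, 57/125]
  2: [76/125, 49/125]
P^4 =
  1: [364/625, 261/625]
  2: [348/625, 277/625]
P^5 =
  1: [1772/3125, 1353/3125]
  2: [1804/3125, 1321/3125]

(P^5)[1 -> 1] = 1772/3125

Answer: 1772/3125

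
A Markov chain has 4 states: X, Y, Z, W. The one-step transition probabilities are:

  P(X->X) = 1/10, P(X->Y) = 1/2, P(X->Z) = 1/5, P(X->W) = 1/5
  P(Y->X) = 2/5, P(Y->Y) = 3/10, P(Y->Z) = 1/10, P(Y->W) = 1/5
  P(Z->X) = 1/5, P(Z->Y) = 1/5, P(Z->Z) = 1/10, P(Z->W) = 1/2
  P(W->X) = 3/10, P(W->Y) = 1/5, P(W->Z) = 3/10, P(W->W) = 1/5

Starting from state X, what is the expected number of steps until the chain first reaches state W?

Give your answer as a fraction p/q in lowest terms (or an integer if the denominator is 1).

Answer: 86/21

Derivation:
Let h_i = expected steps to first reach W from state i.
Boundary: h_W = 0.
First-step equations for the other states:
  h_X = 1 + 1/10*h_X + 1/2*h_Y + 1/5*h_Z + 1/5*h_W
  h_Y = 1 + 2/5*h_X + 3/10*h_Y + 1/10*h_Z + 1/5*h_W
  h_Z = 1 + 1/5*h_X + 1/5*h_Y + 1/10*h_Z + 1/2*h_W

Substituting h_W = 0 and rearranging gives the linear system (I - Q) h = 1:
  [9/10, -1/2, -1/5] . (h_X, h_Y, h_Z) = 1
  [-2/5, 7/10, -1/10] . (h_X, h_Y, h_Z) = 1
  [-1/5, -1/5, 9/10] . (h_X, h_Y, h_Z) = 1

Solving yields:
  h_X = 86/21
  h_Y = 88/21
  h_Z = 62/21

Starting state is X, so the expected hitting time is h_X = 86/21.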